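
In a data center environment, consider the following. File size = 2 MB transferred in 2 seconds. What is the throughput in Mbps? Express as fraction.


Given: file = 2 MB, time = 2 s
File in Mb = 2 * 8 = 16 Mb
Throughput = 16 / 2 Mbps
Throughput = 8 Mbps

8


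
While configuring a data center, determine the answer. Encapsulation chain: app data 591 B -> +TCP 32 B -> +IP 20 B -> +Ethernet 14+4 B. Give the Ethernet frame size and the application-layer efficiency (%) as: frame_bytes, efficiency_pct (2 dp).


TCP segment = 591 + 32 = 623 B
IP packet = 623 + 20 = 643 B
Ethernet frame = 643 + 14 + 4 = 661 B
Efficiency = app / frame = 591 / 661 = 0.894100 = 89.4100% -> 89.41% (2 dp)

661, 89.41


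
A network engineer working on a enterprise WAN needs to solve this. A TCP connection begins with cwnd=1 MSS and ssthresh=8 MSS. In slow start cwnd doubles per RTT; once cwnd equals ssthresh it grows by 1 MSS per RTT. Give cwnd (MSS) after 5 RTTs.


RTT 0: cwnd = 1 MSS (initial)
RTT 1: cwnd = 2 MSS (slow start, doubled)
RTT 2: cwnd = 4 MSS (slow start, doubled)
RTT 3: cwnd = 8 MSS (slow start, doubled)
RTT 4: cwnd = 9 MSS (congestion avoidance, +1)
RTT 5: cwnd = 10 MSS (congestion avoidance, +1)

10


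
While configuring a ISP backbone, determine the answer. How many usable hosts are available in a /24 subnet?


Given: subnet mask /24
Host bits = 32 - 24 = 8
Total addresses = 2^8 = 256
Usable hosts = 256 - 2 (network + broadcast) = 254

254


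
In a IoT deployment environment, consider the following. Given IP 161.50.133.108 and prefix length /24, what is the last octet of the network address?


Given: IP = 161.50.133.108, prefix = /24
Subnet mask = 255.255.255.0
Last octet of IP: 108
Last octet of mask: 0
Network last octet = 108 AND 0 = 0

0


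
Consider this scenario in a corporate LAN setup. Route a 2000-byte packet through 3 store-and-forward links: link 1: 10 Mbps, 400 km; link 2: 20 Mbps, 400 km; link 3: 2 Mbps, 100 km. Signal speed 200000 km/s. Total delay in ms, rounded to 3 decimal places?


Packet = 2000 bytes = 16000 bits. Store-and-forward: sum (t_trans + t_prop) per link.
Link 1: t_trans = 16000/(10*10^6) s = 1.6000 ms; t_prop = 400/200000 s = 2.0000 ms; subtotal = 3.6000 ms
Link 2: t_trans = 16000/(20*10^6) s = 0.8000 ms; t_prop = 400/200000 s = 2.0000 ms; subtotal = 2.8000 ms
Link 3: t_trans = 16000/(2*10^6) s = 8.0000 ms; t_prop = 100/200000 s = 0.5000 ms; subtotal = 8.5000 ms
End-to-end = 3.6000 + 2.8000 + 8.5000 = 14.9000 ms -> 14.900 ms (3 dp)

14.900


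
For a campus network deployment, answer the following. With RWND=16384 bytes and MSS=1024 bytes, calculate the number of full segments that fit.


Given: RWND = 16384 bytes, MSS = 1024 bytes
Full segments = floor(RWND / MSS)
Full segments = floor(16384 / 1024)
Full segments = floor(16.0) = 16

16


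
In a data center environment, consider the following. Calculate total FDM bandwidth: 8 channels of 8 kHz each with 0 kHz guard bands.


Given: 8 channels, 8 kHz each, guard = 0 kHz
Channel bandwidth = 8 * 8 = 64 kHz
Guard bands = 7 gaps * 0 kHz = 0 kHz
Total = 64 + 0 = 64 kHz

64


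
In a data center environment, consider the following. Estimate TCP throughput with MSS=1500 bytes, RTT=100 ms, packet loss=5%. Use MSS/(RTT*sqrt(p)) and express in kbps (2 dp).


Given: MSS = 1500 bytes, RTT = 100 ms, loss = 5%
RTT in seconds = 100 / 1000 = 0.1
Loss rate = 5% = 0.05
sqrt(loss) = sqrt(0.05) = 0.223606797750
Throughput (bytes/s) = 1500 / (0.1 * 0.223606797750) = 67082.0393
Throughput (kbps) = 67082.0393 * 8 / 1000 = 536.656315 -> 536.66 kbps (2 dp)

536.66


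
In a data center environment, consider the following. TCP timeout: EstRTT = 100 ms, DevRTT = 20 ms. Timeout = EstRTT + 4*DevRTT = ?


Given: EstRTT = 100 ms, DevRTT = 20 ms
Timeout = EstRTT + 4 * DevRTT
4 * DevRTT = 4 * 20 = 80
Timeout = 100 + 80 = 180 ms

180


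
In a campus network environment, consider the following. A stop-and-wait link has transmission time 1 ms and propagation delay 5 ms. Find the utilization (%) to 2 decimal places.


Given: Ttrans = 1 ms, Tprop = 5 ms
RTT = 2 * Tprop = 2 * 5 = 10 ms
U = Ttrans / (Ttrans + RTT)
U = 1 / (1 + 10)
U = 1 / 11 = 0.090909
U% = 9.09%

9.09


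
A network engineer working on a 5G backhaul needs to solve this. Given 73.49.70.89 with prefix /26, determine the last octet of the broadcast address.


Given: IP = 73.49.70.89, prefix = /26
Host bits = 32 - 26 = 6
Network last octet = 89 AND mask = 64
Host part size = 2^6 - 1 = 63
Broadcast last octet = 64 OR 63 = 127

127


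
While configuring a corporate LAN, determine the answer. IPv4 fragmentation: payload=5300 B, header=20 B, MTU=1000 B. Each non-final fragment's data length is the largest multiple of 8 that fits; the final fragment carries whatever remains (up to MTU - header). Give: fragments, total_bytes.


Max data per non-final fragment = floor((MTU - header)/8)*8 = floor((1000 - 20)/8)*8 = floor(980/8)*8 = 976 B
Final fragment needs no 8-byte alignment: it can carry up to MTU - header = 980 B
Non-final fragments needed = ceil((payload - 980) / 976) = ceil(4320/976) = ceil(4.4262) = 5
Number of fragments = 5 + 1 = 6
Fragment sizes (data): 5 * 976 B + 420 B (last, 420 <= 980 OK)
Total bytes sent = payload + n_frags * header = 5300 + 6*20 = 5300 + 120 = 5420 B

6, 5420


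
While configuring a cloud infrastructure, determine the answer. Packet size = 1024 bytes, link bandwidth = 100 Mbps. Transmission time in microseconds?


Given: packet = 1024 bytes, bandwidth = 100 Mbps
Packet in bits = 1024 * 8 = 8192 bits
Bandwidth = 100 * 10^6 = 100000000 bps
Time = 8192 / 100000000 seconds
Time in us = 8192 * 10^6 / 100000000 = 81.92

81.92


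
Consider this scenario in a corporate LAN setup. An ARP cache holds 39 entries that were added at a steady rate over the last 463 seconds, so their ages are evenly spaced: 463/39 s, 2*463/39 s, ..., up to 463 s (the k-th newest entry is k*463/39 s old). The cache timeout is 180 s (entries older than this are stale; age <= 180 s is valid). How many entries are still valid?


Ages are k * 463/39 s for k = 1..39 (spacing = 11.8718 s).
Entry k is valid iff k * 463/39 <= 180 iff k <= 39 * 180 / 463 = 15.1620
n_valid = floor(15.1620) = 15
(n_stale = 39 - 15 = 24)

15


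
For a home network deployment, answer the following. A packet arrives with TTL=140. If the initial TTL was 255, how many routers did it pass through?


Given: initial TTL = 255, received TTL = 140
Hops = initial TTL - received TTL
Hops = 255 - 140 = 115

115


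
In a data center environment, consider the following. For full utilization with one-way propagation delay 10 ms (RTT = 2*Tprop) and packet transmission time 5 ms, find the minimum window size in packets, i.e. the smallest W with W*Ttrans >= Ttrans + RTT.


Given: Ttrans = 5 ms, RTT = 20 ms (= 2 * Tprop, Tprop = 10 ms)
Time until first ACK returns = Ttrans + RTT = 5 + 20 = 25 ms
Need W * Ttrans >= Ttrans + RTT  ->  W >= (Ttrans + RTT) / Ttrans
(Ttrans + RTT) / Ttrans = 25 / 5 = 5
W_min = ceil(5) = 5

5


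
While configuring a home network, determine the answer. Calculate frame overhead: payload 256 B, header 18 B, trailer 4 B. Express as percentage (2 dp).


Given: payload = 256 B, header = 18 B, trailer = 4 B
Overhead bytes = header + trailer = 18 + 4 = 22
Total frame = payload + overhead = 256 + 22 = 278
Overhead % = 22 / 278 * 100 = 7.9137% -> 7.91% (2 dp)

7.91


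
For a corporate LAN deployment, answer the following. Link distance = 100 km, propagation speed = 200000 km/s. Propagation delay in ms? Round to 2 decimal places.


Given: distance = 100 km, speed = 200000 km/s
Delay = distance / speed = 100 / 200000 seconds
Delay in ms = 100 * 1000 / 200000
Delay = 0.5000 ms
Rounded to 2 dp = 0.50 ms

0.50


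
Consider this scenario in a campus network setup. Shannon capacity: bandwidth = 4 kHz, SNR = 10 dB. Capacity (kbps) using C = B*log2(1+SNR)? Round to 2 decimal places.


Given: B = 4 kHz, SNR = 10 dB
SNR linear = 10^(10/10) = 10
1 + SNR = 11
log2(11) = 3.4594316186
C = 4 * 1000 * 3.4594316186 = 13837.7265 bps
C = 13.837726 kbps -> 13.84 kbps (2 dp)

13.84


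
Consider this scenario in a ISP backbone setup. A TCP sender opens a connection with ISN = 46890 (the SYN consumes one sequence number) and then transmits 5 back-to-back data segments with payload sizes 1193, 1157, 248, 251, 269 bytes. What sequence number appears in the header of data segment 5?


The SYN occupies sequence number ISN = 46890, so the first data byte is ISN + 1 = 46891.
SEQ of data segment i = (ISN + 1) + sum of payload sizes of segments 1..i-1.
Segment 1: SEQ = 46891, payload = 1193 bytes
Segment 2: SEQ = 48084, payload = 1157 bytes
Segment 3: SEQ = 49241, payload = 248 bytes
Segment 4: SEQ = 49489, payload = 251 bytes
Segment 5: SEQ = 49740, payload = 269 bytes
SEQ of segment 5 = 46891 + 1193 + 1157 + 248 + 251 = 49740

49740


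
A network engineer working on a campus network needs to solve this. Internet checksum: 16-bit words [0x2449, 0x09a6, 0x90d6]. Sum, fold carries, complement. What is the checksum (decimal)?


Given words: [0x2449, 0x09a6, 0x90d6]
Step 1: Sum all words
Raw sum = 9289 + 2470 + 37078 = 48837
One's complement = ~48837 & 0xFFFF = 16698

16698


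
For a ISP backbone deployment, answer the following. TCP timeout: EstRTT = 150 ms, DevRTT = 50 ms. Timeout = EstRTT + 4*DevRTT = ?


Given: EstRTT = 150 ms, DevRTT = 50 ms
Timeout = EstRTT + 4 * DevRTT
4 * DevRTT = 4 * 50 = 200
Timeout = 150 + 200 = 350 ms

350


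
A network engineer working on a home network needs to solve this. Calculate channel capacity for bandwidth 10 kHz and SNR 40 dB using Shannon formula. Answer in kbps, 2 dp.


Given: B = 10 kHz, SNR = 40 dB
SNR linear = 10^(40/10) = 10000
1 + SNR = 10001
log2(10001) = 13.2878566418
C = 10 * 1000 * 13.2878566418 = 132878.5664 bps
C = 132.878566 kbps -> 132.88 kbps (2 dp)

132.88


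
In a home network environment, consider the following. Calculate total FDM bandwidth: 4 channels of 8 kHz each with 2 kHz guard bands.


Given: 4 channels, 8 kHz each, guard = 2 kHz
Channel bandwidth = 4 * 8 = 32 kHz
Guard bands = 3 gaps * 2 kHz = 6 kHz
Total = 32 + 6 = 38 kHz

38


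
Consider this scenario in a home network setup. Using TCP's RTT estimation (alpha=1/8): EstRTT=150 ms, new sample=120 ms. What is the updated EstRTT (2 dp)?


Given: EstRTT = 150 ms, SampleRTT = 120 ms, alpha = 1/8
New EstRTT = (1 - alpha) * EstRTT + alpha * SampleRTT
(7/8) * 150 = 131.25
(1/8) * 120 = 15
New EstRTT = 131.25 + 15 = 146.25 ms -> 146.25 ms (2 dp)

146.25


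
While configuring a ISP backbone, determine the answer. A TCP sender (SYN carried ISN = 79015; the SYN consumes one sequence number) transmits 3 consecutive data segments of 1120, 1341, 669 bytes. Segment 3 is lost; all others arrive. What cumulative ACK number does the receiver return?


SYN uses sequence number 79015; first data byte = ISN + 1 = 79016.
Segment 1: SEQ = 79016, len = 1120 B, covers [79016, 80135]
Segment 2: SEQ = 80136, len = 1341 B, covers [80136, 81476]
Segment 3: SEQ = 81477, len = 669 B, covers [81477, 82145] [LOST]
In-order data received: bytes [79016, 81476] (segments 1..2).
Segment 3 missing -> gap begins at byte 81477.
Cumulative ACK = next expected in-order byte = 79016 + 1120 + 1341 = 81477

81477


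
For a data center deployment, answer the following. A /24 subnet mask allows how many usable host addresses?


Given: subnet mask /24
Host bits = 32 - 24 = 8
Total addresses = 2^8 = 256
Usable hosts = 256 - 2 (network + broadcast) = 254

254


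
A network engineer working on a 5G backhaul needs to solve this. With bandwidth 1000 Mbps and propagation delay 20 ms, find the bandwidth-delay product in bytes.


Given: bandwidth = 1000 Mbps, delay = 20 ms
BDP in bits = 1000 * 10^6 * 20 / 1000
BDP in bits = 20000000
BDP in bytes = 20000000 / 8 = 2500000

2500000


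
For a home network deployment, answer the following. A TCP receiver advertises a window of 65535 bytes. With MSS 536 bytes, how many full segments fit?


Given: RWND = 65535 bytes, MSS = 536 bytes
Full segments = floor(RWND / MSS)
Full segments = floor(65535 / 536)
Full segments = floor(122.2668) = 122

122


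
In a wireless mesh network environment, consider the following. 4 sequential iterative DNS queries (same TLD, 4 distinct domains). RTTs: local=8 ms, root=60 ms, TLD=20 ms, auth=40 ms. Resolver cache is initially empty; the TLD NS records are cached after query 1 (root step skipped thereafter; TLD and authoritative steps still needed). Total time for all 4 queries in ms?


Lookup 1 (cold cache): local + root + TLD + auth = 8 + 60 + 20 + 40 = 128 ms
Lookups 2..4 (TLD NS cached -> skip root; new domain -> still ask TLD and auth): local + TLD + auth = 8 + 20 + 40 = 68 ms each
Remaining 3 lookups: 3 * 68 = 204 ms
Total = 128 + 204 = 332 ms

332


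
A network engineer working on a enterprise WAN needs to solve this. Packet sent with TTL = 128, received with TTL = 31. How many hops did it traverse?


Given: initial TTL = 128, received TTL = 31
Hops = initial TTL - received TTL
Hops = 128 - 31 = 97

97


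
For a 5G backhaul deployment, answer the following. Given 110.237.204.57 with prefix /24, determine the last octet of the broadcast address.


Given: IP = 110.237.204.57, prefix = /24
Host bits = 32 - 24 = 8
Network last octet = 57 AND mask = 0
Host part size = 2^8 - 1 = 255
Broadcast last octet = 0 OR 255 = 255

255


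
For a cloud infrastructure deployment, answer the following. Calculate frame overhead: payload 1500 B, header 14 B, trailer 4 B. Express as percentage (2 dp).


Given: payload = 1500 B, header = 14 B, trailer = 4 B
Overhead bytes = header + trailer = 14 + 4 = 18
Total frame = payload + overhead = 1500 + 18 = 1518
Overhead % = 18 / 1518 * 100 = 1.1858% -> 1.19% (2 dp)

1.19


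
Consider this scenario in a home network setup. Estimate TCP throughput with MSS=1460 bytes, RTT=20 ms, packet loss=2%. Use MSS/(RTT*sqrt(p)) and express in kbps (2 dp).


Given: MSS = 1460 bytes, RTT = 20 ms, loss = 2%
RTT in seconds = 20 / 1000 = 0.02
Loss rate = 2% = 0.02
sqrt(loss) = sqrt(0.02) = 0.141421356237
Throughput (bytes/s) = 1460 / (0.02 * 0.141421356237) = 516187.9503
Throughput (kbps) = 516187.9503 * 8 / 1000 = 4129.503602 -> 4129.50 kbps (2 dp)

4129.50


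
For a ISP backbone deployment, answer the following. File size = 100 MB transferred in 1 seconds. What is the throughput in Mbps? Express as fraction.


Given: file = 100 MB, time = 1 s
File in Mb = 100 * 8 = 800 Mb
Throughput = 800 / 1 Mbps
Throughput = 800 Mbps

800


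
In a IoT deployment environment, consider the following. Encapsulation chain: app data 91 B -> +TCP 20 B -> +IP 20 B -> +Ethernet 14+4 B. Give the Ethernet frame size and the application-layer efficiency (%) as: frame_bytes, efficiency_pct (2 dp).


TCP segment = 91 + 20 = 111 B
IP packet = 111 + 20 = 131 B
Ethernet frame = 131 + 14 + 4 = 149 B
Efficiency = app / frame = 91 / 149 = 0.610738 = 61.0738% -> 61.07% (2 dp)

149, 61.07


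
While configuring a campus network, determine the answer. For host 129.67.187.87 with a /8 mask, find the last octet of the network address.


Given: IP = 129.67.187.87, prefix = /8
Subnet mask = 255.0.0.0
Last octet of IP: 87
Last octet of mask: 0
Network last octet = 87 AND 0 = 0

0


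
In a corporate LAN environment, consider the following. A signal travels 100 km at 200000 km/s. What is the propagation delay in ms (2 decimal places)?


Given: distance = 100 km, speed = 200000 km/s
Delay = distance / speed = 100 / 200000 seconds
Delay in ms = 100 * 1000 / 200000
Delay = 0.5000 ms
Rounded to 2 dp = 0.50 ms

0.50


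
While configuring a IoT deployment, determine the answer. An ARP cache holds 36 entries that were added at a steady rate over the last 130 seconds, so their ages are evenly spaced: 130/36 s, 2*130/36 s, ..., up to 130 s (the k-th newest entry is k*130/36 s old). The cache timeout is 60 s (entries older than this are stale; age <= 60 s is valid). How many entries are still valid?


Ages are k * 130/36 s for k = 1..36 (spacing = 3.6111 s).
Entry k is valid iff k * 130/36 <= 60 iff k <= 36 * 60 / 130 = 16.6154
n_valid = floor(16.6154) = 16
(n_stale = 36 - 16 = 20)

16


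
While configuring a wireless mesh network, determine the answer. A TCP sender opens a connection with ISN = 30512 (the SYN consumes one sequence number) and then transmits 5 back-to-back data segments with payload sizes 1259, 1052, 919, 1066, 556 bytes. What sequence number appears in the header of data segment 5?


The SYN occupies sequence number ISN = 30512, so the first data byte is ISN + 1 = 30513.
SEQ of data segment i = (ISN + 1) + sum of payload sizes of segments 1..i-1.
Segment 1: SEQ = 30513, payload = 1259 bytes
Segment 2: SEQ = 31772, payload = 1052 bytes
Segment 3: SEQ = 32824, payload = 919 bytes
Segment 4: SEQ = 33743, payload = 1066 bytes
Segment 5: SEQ = 34809, payload = 556 bytes
SEQ of segment 5 = 30513 + 1259 + 1052 + 919 + 1066 = 34809

34809


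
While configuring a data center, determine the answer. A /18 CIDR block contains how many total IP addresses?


Given: CIDR prefix /18
Host bits = 32 - 18 = 14
Total addresses = 2^14 = 16384

16384


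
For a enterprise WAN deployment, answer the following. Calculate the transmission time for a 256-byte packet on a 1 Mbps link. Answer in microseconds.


Given: packet = 256 bytes, bandwidth = 1 Mbps
Packet in bits = 256 * 8 = 2048 bits
Bandwidth = 1 * 10^6 = 1000000 bps
Time = 2048 / 1000000 seconds
Time in us = 2048 * 10^6 / 1000000 = 2048

2048


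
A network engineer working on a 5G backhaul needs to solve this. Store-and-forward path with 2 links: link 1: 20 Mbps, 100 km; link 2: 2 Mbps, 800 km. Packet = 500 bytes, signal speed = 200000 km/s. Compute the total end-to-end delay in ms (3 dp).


Packet = 500 bytes = 4000 bits. Store-and-forward: sum (t_trans + t_prop) per link.
Link 1: t_trans = 4000/(20*10^6) s = 0.2000 ms; t_prop = 100/200000 s = 0.5000 ms; subtotal = 0.7000 ms
Link 2: t_trans = 4000/(2*10^6) s = 2.0000 ms; t_prop = 800/200000 s = 4.0000 ms; subtotal = 6.0000 ms
End-to-end = 0.7000 + 6.0000 = 6.7000 ms -> 6.700 ms (3 dp)

6.700


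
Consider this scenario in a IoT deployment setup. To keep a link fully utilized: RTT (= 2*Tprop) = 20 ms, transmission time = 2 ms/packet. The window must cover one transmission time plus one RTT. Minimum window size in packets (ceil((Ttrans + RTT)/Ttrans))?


Given: Ttrans = 2 ms, RTT = 20 ms (= 2 * Tprop, Tprop = 10 ms)
Time until first ACK returns = Ttrans + RTT = 2 + 20 = 22 ms
Need W * Ttrans >= Ttrans + RTT  ->  W >= (Ttrans + RTT) / Ttrans
(Ttrans + RTT) / Ttrans = 22 / 2 = 11
W_min = ceil(11) = 11

11


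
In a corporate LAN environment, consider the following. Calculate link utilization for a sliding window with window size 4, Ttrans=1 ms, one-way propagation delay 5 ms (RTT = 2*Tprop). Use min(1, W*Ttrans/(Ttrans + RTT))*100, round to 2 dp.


Given: W = 4, Ttrans = 1 ms, RTT = 10 ms (= 2 * Tprop, Tprop = 5 ms)
Cycle time = Ttrans + RTT = 1 + 10 = 11 ms (first packet sent until its ACK returns)
W * Ttrans = 4 * 1 = 4 ms of sending per cycle
W * Ttrans / (Ttrans + RTT) = 4 / 11 = 0.363636
U = min(1, 0.363636) = 0.363636
U% = 36.36%

36.36


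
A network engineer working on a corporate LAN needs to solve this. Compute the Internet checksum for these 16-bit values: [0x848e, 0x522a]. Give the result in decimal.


Given words: [0x848e, 0x522a]
Step 1: Sum all words
Raw sum = 33934 + 21034 = 54968
One's complement = ~54968 & 0xFFFF = 10567

10567


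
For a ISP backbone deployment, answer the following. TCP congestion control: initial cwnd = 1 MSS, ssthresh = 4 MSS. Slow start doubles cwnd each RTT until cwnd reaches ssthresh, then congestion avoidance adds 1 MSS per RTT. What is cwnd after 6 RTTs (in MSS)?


RTT 0: cwnd = 1 MSS (initial)
RTT 1: cwnd = 2 MSS (slow start, doubled)
RTT 2: cwnd = 4 MSS (slow start, doubled)
RTT 3: cwnd = 5 MSS (congestion avoidance, +1)
RTT 4: cwnd = 6 MSS (congestion avoidance, +1)
RTT 5: cwnd = 7 MSS (congestion avoidance, +1)
RTT 6: cwnd = 8 MSS (congestion avoidance, +1)

8


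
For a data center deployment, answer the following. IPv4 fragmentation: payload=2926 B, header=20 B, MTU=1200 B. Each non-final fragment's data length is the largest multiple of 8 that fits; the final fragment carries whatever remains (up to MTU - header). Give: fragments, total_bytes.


Max data per non-final fragment = floor((MTU - header)/8)*8 = floor((1200 - 20)/8)*8 = floor(1180/8)*8 = 1176 B
Final fragment needs no 8-byte alignment: it can carry up to MTU - header = 1180 B
Non-final fragments needed = ceil((payload - 1180) / 1176) = ceil(1746/1176) = ceil(1.4847) = 2
Number of fragments = 2 + 1 = 3
Fragment sizes (data): 2 * 1176 B + 574 B (last, 574 <= 1180 OK)
Total bytes sent = payload + n_frags * header = 2926 + 3*20 = 2926 + 60 = 2986 B

3, 2986


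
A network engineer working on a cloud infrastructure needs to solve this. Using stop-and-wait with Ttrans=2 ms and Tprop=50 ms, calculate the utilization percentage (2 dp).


Given: Ttrans = 2 ms, Tprop = 50 ms
RTT = 2 * Tprop = 2 * 50 = 100 ms
U = Ttrans / (Ttrans + RTT)
U = 2 / (2 + 100)
U = 2 / 102 = 0.019608
U% = 1.96%

1.96


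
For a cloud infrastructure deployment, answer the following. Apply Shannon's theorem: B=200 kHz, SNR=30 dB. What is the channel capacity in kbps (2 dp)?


Given: B = 200 kHz, SNR = 30 dB
SNR linear = 10^(30/10) = 1000
1 + SNR = 1001
log2(1001) = 9.9672262588
C = 200 * 1000 * 9.9672262588 = 1993445.2518 bps
C = 1993.445252 kbps -> 1993.45 kbps (2 dp)

1993.45


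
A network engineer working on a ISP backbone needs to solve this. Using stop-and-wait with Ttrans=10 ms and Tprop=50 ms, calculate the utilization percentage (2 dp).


Given: Ttrans = 10 ms, Tprop = 50 ms
RTT = 2 * Tprop = 2 * 50 = 100 ms
U = Ttrans / (Ttrans + RTT)
U = 10 / (10 + 100)
U = 10 / 110 = 0.090909
U% = 9.09%

9.09


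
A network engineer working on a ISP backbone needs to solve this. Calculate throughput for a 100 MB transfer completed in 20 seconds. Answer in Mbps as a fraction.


Given: file = 100 MB, time = 20 s
File in Mb = 100 * 8 = 800 Mb
Throughput = 800 / 20 Mbps
Throughput = 40 Mbps

40


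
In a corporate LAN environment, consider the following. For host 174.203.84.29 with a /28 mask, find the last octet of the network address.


Given: IP = 174.203.84.29, prefix = /28
Subnet mask = 255.255.255.240
Last octet of IP: 29
Last octet of mask: 240
Network last octet = 29 AND 240 = 16

16


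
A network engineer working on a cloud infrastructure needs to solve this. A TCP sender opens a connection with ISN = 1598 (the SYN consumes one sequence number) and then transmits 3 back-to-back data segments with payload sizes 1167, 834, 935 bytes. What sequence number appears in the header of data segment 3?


The SYN occupies sequence number ISN = 1598, so the first data byte is ISN + 1 = 1599.
SEQ of data segment i = (ISN + 1) + sum of payload sizes of segments 1..i-1.
Segment 1: SEQ = 1599, payload = 1167 bytes
Segment 2: SEQ = 2766, payload = 834 bytes
Segment 3: SEQ = 3600, payload = 935 bytes
SEQ of segment 3 = 1599 + 1167 + 834 = 3600

3600


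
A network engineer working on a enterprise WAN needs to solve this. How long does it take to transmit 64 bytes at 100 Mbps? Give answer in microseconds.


Given: packet = 64 bytes, bandwidth = 100 Mbps
Packet in bits = 64 * 8 = 512 bits
Bandwidth = 100 * 10^6 = 100000000 bps
Time = 512 / 100000000 seconds
Time in us = 512 * 10^6 / 100000000 = 5.12

5.12


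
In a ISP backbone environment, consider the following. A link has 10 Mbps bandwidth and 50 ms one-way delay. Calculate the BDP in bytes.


Given: bandwidth = 10 Mbps, delay = 50 ms
BDP in bits = 10 * 10^6 * 50 / 1000
BDP in bits = 500000
BDP in bytes = 500000 / 8 = 62500

62500


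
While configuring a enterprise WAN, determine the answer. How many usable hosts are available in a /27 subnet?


Given: subnet mask /27
Host bits = 32 - 27 = 5
Total addresses = 2^5 = 32
Usable hosts = 32 - 2 (network + broadcast) = 30

30


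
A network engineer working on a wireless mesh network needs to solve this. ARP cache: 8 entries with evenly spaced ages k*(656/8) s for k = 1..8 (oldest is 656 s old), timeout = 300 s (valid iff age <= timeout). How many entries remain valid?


Ages are k * 656/8 s for k = 1..8 (spacing = 82.0000 s).
Entry k is valid iff k * 656/8 <= 300 iff k <= 8 * 300 / 656 = 3.6585
n_valid = floor(3.6585) = 3
(n_stale = 8 - 3 = 5)

3


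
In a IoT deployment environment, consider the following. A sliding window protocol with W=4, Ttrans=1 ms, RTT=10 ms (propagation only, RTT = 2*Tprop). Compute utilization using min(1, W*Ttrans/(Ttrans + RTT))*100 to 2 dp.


Given: W = 4, Ttrans = 1 ms, RTT = 10 ms (= 2 * Tprop, Tprop = 5 ms)
Cycle time = Ttrans + RTT = 1 + 10 = 11 ms (first packet sent until its ACK returns)
W * Ttrans = 4 * 1 = 4 ms of sending per cycle
W * Ttrans / (Ttrans + RTT) = 4 / 11 = 0.363636
U = min(1, 0.363636) = 0.363636
U% = 36.36%

36.36


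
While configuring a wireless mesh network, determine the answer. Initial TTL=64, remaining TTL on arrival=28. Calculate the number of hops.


Given: initial TTL = 64, received TTL = 28
Hops = initial TTL - received TTL
Hops = 64 - 28 = 36

36


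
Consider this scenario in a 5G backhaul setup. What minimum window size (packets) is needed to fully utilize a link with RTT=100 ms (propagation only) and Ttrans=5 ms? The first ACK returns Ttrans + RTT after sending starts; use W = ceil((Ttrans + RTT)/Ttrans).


Given: Ttrans = 5 ms, RTT = 100 ms (= 2 * Tprop, Tprop = 50 ms)
Time until first ACK returns = Ttrans + RTT = 5 + 100 = 105 ms
Need W * Ttrans >= Ttrans + RTT  ->  W >= (Ttrans + RTT) / Ttrans
(Ttrans + RTT) / Ttrans = 105 / 5 = 21
W_min = ceil(21) = 21

21


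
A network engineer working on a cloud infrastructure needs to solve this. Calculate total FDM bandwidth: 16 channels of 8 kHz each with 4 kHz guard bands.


Given: 16 channels, 8 kHz each, guard = 4 kHz
Channel bandwidth = 16 * 8 = 128 kHz
Guard bands = 15 gaps * 4 kHz = 60 kHz
Total = 128 + 60 = 188 kHz

188


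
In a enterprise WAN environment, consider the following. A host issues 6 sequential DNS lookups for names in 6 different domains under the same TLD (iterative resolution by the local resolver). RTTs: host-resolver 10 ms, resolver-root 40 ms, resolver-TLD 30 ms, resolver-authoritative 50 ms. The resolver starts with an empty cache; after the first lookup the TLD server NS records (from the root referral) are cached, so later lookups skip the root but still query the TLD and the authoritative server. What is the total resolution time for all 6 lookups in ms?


Lookup 1 (cold cache): local + root + TLD + auth = 10 + 40 + 30 + 50 = 130 ms
Lookups 2..6 (TLD NS cached -> skip root; new domain -> still ask TLD and auth): local + TLD + auth = 10 + 30 + 50 = 90 ms each
Remaining 5 lookups: 5 * 90 = 450 ms
Total = 130 + 450 = 580 ms

580


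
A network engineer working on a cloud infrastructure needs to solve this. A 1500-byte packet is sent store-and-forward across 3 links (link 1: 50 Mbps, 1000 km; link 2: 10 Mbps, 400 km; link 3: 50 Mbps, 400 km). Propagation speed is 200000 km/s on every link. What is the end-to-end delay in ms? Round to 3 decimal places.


Packet = 1500 bytes = 12000 bits. Store-and-forward: sum (t_trans + t_prop) per link.
Link 1: t_trans = 12000/(50*10^6) s = 0.2400 ms; t_prop = 1000/200000 s = 5.0000 ms; subtotal = 5.2400 ms
Link 2: t_trans = 12000/(10*10^6) s = 1.2000 ms; t_prop = 400/200000 s = 2.0000 ms; subtotal = 3.2000 ms
Link 3: t_trans = 12000/(50*10^6) s = 0.2400 ms; t_prop = 400/200000 s = 2.0000 ms; subtotal = 2.2400 ms
End-to-end = 5.2400 + 3.2000 + 2.2400 = 10.6800 ms -> 10.680 ms (3 dp)

10.680


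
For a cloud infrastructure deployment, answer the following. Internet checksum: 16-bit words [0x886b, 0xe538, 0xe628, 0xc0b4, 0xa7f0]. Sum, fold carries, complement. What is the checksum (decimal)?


Given words: [0x886b, 0xe538, 0xe628, 0xc0b4, 0xa7f0]
Step 1: Sum all words
Raw sum = 34923 + 58680 + 58920 + 49332 + 42992 = 244847
Step 2: Fold carry: (48239 + 3) = 48242
One's complement = ~48242 & 0xFFFF = 17293

17293


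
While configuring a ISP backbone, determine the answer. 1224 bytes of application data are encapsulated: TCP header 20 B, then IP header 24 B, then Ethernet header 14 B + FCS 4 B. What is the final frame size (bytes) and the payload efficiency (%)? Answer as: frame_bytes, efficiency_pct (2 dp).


TCP segment = 1224 + 20 = 1244 B
IP packet = 1244 + 24 = 1268 B
Ethernet frame = 1268 + 14 + 4 = 1286 B
Efficiency = app / frame = 1224 / 1286 = 0.951788 = 95.1788% -> 95.18% (2 dp)

1286, 95.18


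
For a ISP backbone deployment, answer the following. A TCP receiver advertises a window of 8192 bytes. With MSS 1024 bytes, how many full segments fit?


Given: RWND = 8192 bytes, MSS = 1024 bytes
Full segments = floor(RWND / MSS)
Full segments = floor(8192 / 1024)
Full segments = floor(8.0) = 8

8


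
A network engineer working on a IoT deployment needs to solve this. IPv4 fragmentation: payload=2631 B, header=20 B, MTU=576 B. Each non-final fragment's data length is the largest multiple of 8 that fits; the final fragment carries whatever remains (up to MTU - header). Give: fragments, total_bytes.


Max data per non-final fragment = floor((MTU - header)/8)*8 = floor((576 - 20)/8)*8 = floor(556/8)*8 = 552 B
Final fragment needs no 8-byte alignment: it can carry up to MTU - header = 556 B
Non-final fragments needed = ceil((payload - 556) / 552) = ceil(2075/552) = ceil(3.7591) = 4
Number of fragments = 4 + 1 = 5
Fragment sizes (data): 4 * 552 B + 423 B (last, 423 <= 556 OK)
Total bytes sent = payload + n_frags * header = 2631 + 5*20 = 2631 + 100 = 2731 B

5, 2731


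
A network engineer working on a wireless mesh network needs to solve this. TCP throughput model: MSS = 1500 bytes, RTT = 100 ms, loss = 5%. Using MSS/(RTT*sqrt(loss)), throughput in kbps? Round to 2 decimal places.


Given: MSS = 1500 bytes, RTT = 100 ms, loss = 5%
RTT in seconds = 100 / 1000 = 0.1
Loss rate = 5% = 0.05
sqrt(loss) = sqrt(0.05) = 0.223606797750
Throughput (bytes/s) = 1500 / (0.1 * 0.223606797750) = 67082.0393
Throughput (kbps) = 67082.0393 * 8 / 1000 = 536.656315 -> 536.66 kbps (2 dp)

536.66


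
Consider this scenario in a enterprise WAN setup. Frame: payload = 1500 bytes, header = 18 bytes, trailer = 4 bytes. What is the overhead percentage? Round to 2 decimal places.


Given: payload = 1500 B, header = 18 B, trailer = 4 B
Overhead bytes = header + trailer = 18 + 4 = 22
Total frame = payload + overhead = 1500 + 22 = 1522
Overhead % = 22 / 1522 * 100 = 1.4455% -> 1.45% (2 dp)

1.45


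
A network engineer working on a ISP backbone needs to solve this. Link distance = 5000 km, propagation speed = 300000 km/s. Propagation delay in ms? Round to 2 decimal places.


Given: distance = 5000 km, speed = 300000 km/s
Delay = distance / speed = 5000 / 300000 seconds
Delay in ms = 5000 * 1000 / 300000
Delay = 16.6667 ms
Rounded to 2 dp = 16.67 ms

16.67


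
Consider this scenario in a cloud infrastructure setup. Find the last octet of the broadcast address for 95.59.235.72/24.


Given: IP = 95.59.235.72, prefix = /24
Host bits = 32 - 24 = 8
Network last octet = 72 AND mask = 0
Host part size = 2^8 - 1 = 255
Broadcast last octet = 0 OR 255 = 255

255


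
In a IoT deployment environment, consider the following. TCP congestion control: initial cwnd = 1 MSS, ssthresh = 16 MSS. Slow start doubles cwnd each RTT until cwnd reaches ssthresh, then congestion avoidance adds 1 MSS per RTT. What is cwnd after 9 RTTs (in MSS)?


RTT 0: cwnd = 1 MSS (initial)
RTT 1: cwnd = 2 MSS (slow start, doubled)
RTT 2: cwnd = 4 MSS (slow start, doubled)
RTT 3: cwnd = 8 MSS (slow start, doubled)
RTT 4: cwnd = 16 MSS (slow start, doubled)
RTT 5: cwnd = 17 MSS (congestion avoidance, +1)
RTT 6: cwnd = 18 MSS (congestion avoidance, +1)
RTT 7: cwnd = 19 MSS (congestion avoidance, +1)
RTT 8: cwnd = 20 MSS (congestion avoidance, +1)
RTT 9: cwnd = 21 MSS (congestion avoidance, +1)

21


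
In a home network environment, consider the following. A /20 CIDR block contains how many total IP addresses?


Given: CIDR prefix /20
Host bits = 32 - 20 = 12
Total addresses = 2^12 = 4096

4096


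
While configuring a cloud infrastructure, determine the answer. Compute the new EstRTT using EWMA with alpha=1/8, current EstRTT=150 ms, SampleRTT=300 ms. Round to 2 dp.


Given: EstRTT = 150 ms, SampleRTT = 300 ms, alpha = 1/8
New EstRTT = (1 - alpha) * EstRTT + alpha * SampleRTT
(7/8) * 150 = 131.25
(1/8) * 300 = 37.5
New EstRTT = 131.25 + 37.5 = 168.75 ms -> 168.75 ms (2 dp)

168.75


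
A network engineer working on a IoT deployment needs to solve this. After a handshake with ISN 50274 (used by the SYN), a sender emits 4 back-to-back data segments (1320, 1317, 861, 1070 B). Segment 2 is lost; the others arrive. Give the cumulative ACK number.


SYN uses sequence number 50274; first data byte = ISN + 1 = 50275.
Segment 1: SEQ = 50275, len = 1320 B, covers [50275, 51594]
Segment 2: SEQ = 51595, len = 1317 B, covers [51595, 52911] [LOST]
Segment 3: SEQ = 52912, len = 861 B, covers [52912, 53772]
Segment 4: SEQ = 53773, len = 1070 B, covers [53773, 54842]
In-order data received: bytes [50275, 51594] (segments 1..1).
Segment 2 missing -> gap begins at byte 51595; later segments buffered out of order.
Cumulative ACK = next expected in-order byte = 50275 + 1320 = 51595

51595


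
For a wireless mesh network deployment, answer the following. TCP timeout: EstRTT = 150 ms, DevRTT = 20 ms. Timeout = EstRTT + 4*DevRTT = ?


Given: EstRTT = 150 ms, DevRTT = 20 ms
Timeout = EstRTT + 4 * DevRTT
4 * DevRTT = 4 * 20 = 80
Timeout = 150 + 80 = 230 ms

230


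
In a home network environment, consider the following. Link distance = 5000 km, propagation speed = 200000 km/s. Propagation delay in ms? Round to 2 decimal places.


Given: distance = 5000 km, speed = 200000 km/s
Delay = distance / speed = 5000 / 200000 seconds
Delay in ms = 5000 * 1000 / 200000
Delay = 25.0000 ms
Rounded to 2 dp = 25.00 ms

25.00


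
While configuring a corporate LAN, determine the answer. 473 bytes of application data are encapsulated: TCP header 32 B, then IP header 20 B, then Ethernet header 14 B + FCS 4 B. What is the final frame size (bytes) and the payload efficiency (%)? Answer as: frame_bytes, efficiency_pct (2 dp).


TCP segment = 473 + 32 = 505 B
IP packet = 505 + 20 = 525 B
Ethernet frame = 525 + 14 + 4 = 543 B
Efficiency = app / frame = 473 / 543 = 0.871087 = 87.1087% -> 87.11% (2 dp)

543, 87.11


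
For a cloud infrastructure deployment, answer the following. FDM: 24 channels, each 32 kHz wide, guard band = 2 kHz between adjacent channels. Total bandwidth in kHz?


Given: 24 channels, 32 kHz each, guard = 2 kHz
Channel bandwidth = 24 * 32 = 768 kHz
Guard bands = 23 gaps * 2 kHz = 46 kHz
Total = 768 + 46 = 814 kHz

814


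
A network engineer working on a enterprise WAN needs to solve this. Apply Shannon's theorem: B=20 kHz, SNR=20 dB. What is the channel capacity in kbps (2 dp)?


Given: B = 20 kHz, SNR = 20 dB
SNR linear = 10^(20/10) = 100
1 + SNR = 101
log2(101) = 6.6582114828
C = 20 * 1000 * 6.6582114828 = 133164.2297 bps
C = 133.164230 kbps -> 133.16 kbps (2 dp)

133.16


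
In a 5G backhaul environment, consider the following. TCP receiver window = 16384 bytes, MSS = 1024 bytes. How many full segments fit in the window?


Given: RWND = 16384 bytes, MSS = 1024 bytes
Full segments = floor(RWND / MSS)
Full segments = floor(16384 / 1024)
Full segments = floor(16.0) = 16

16


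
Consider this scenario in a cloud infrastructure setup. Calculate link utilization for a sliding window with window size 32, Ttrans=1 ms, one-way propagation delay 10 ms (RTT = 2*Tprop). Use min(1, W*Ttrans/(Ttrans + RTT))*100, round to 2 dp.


Given: W = 32, Ttrans = 1 ms, RTT = 20 ms (= 2 * Tprop, Tprop = 10 ms)
Cycle time = Ttrans + RTT = 1 + 20 = 21 ms (first packet sent until its ACK returns)
W * Ttrans = 32 * 1 = 32 ms of sending per cycle
W * Ttrans / (Ttrans + RTT) = 32 / 21 = 1.523810
U = min(1, 1.523810) = 1.000000
U% = 100.00%

100.00


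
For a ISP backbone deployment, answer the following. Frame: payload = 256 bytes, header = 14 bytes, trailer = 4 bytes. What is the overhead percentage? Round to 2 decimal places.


Given: payload = 256 B, header = 14 B, trailer = 4 B
Overhead bytes = header + trailer = 14 + 4 = 18
Total frame = payload + overhead = 256 + 18 = 274
Overhead % = 18 / 274 * 100 = 6.5693% -> 6.57% (2 dp)

6.57


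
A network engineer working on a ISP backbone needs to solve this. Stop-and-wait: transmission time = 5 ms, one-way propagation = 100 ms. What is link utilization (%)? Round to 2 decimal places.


Given: Ttrans = 5 ms, Tprop = 100 ms
RTT = 2 * Tprop = 2 * 100 = 200 ms
U = Ttrans / (Ttrans + RTT)
U = 5 / (5 + 200)
U = 5 / 205 = 0.02439
U% = 2.44%

2.44


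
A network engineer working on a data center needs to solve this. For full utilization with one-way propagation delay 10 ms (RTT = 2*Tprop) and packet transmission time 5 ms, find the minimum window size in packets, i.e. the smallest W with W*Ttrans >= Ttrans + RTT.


Given: Ttrans = 5 ms, RTT = 20 ms (= 2 * Tprop, Tprop = 10 ms)
Time until first ACK returns = Ttrans + RTT = 5 + 20 = 25 ms
Need W * Ttrans >= Ttrans + RTT  ->  W >= (Ttrans + RTT) / Ttrans
(Ttrans + RTT) / Ttrans = 25 / 5 = 5
W_min = ceil(5) = 5

5


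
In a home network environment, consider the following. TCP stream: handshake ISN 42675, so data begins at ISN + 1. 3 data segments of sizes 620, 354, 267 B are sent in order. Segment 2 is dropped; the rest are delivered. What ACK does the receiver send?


SYN uses sequence number 42675; first data byte = ISN + 1 = 42676.
Segment 1: SEQ = 42676, len = 620 B, covers [42676, 43295]
Segment 2: SEQ = 43296, len = 354 B, covers [43296, 43649] [LOST]
Segment 3: SEQ = 43650, len = 267 B, covers [43650, 43916]
In-order data received: bytes [42676, 43295] (segments 1..1).
Segment 2 missing -> gap begins at byte 43296; later segments buffered out of order.
Cumulative ACK = next expected in-order byte = 42676 + 620 = 43296

43296


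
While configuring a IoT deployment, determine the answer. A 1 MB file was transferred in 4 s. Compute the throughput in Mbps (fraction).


Given: file = 1 MB, time = 4 s
File in Mb = 1 * 8 = 8 Mb
Throughput = 8 / 4 Mbps
Throughput = 2 Mbps

2


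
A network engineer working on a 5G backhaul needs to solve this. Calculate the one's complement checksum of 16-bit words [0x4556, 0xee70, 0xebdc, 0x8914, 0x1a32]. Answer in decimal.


Given words: [0x4556, 0xee70, 0xebdc, 0x8914, 0x1a32]
Step 1: Sum all words
Raw sum = 17750 + 61040 + 60380 + 35092 + 6706 = 180968
Step 2: Fold carry: (49896 + 2) = 49898
One's complement = ~49898 & 0xFFFF = 15637

15637


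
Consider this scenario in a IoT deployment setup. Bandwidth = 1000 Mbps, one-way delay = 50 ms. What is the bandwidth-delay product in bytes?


Given: bandwidth = 1000 Mbps, delay = 50 ms
BDP in bits = 1000 * 10^6 * 50 / 1000
BDP in bits = 50000000
BDP in bytes = 50000000 / 8 = 6250000

6250000


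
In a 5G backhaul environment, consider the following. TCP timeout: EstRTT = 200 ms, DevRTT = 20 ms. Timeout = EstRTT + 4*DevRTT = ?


Given: EstRTT = 200 ms, DevRTT = 20 ms
Timeout = EstRTT + 4 * DevRTT
4 * DevRTT = 4 * 20 = 80
Timeout = 200 + 80 = 280 ms

280


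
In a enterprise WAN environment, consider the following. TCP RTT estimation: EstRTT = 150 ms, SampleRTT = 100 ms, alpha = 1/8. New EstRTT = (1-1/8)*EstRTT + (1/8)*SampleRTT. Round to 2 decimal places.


Given: EstRTT = 150 ms, SampleRTT = 100 ms, alpha = 1/8
New EstRTT = (1 - alpha) * EstRTT + alpha * SampleRTT
(7/8) * 150 = 131.25
(1/8) * 100 = 12.5
New EstRTT = 131.25 + 12.5 = 143.75 ms -> 143.75 ms (2 dp)

143.75


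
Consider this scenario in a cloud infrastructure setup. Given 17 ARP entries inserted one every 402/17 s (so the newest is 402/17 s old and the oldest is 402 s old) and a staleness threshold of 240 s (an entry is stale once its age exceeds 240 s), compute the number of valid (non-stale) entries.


Ages are k * 402/17 s for k = 1..17 (spacing = 23.6471 s).
Entry k is valid iff k * 402/17 <= 240 iff k <= 17 * 240 / 402 = 10.1493
n_valid = floor(10.1493) = 10
(n_stale = 17 - 10 = 7)

10
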